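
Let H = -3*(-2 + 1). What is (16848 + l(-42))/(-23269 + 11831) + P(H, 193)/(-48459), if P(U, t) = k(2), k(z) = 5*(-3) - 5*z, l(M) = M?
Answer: -407058002/277137021 ≈ -1.4688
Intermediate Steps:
H = 3 (H = -3*(-1) = 3)
k(z) = -15 - 5*z
P(U, t) = -25 (P(U, t) = -15 - 5*2 = -15 - 10 = -25)
(16848 + l(-42))/(-23269 + 11831) + P(H, 193)/(-48459) = (16848 - 42)/(-23269 + 11831) - 25/(-48459) = 16806/(-11438) - 25*(-1/48459) = 16806*(-1/11438) + 25/48459 = -8403/5719 + 25/48459 = -407058002/277137021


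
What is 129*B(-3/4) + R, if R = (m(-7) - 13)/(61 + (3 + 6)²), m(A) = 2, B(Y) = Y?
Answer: -27499/284 ≈ -96.828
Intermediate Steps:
R = -11/142 (R = (2 - 13)/(61 + (3 + 6)²) = -11/(61 + 9²) = -11/(61 + 81) = -11/142 ≈ -0.077465)
129*B(-3/4) + R = 129*(-3/4) - 11/142 = 129*(-3*¼) - 11/142 = 129*(-¾) - 11/142 = -387/4 - 11/142 = -27499/284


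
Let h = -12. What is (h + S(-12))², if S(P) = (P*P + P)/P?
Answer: 529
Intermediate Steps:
S(P) = (P + P²)/P (S(P) = (P² + P)/P = (P + P²)/P)
(h + S(-12))² = (-12 + (1 - 12))² = (-12 - 11)² = (-23)² = 529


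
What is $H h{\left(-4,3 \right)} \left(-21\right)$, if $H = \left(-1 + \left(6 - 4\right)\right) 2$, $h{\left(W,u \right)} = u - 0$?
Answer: $-126$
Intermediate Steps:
$h{\left(W,u \right)} = u$ ($h{\left(W,u \right)} = u + 0 = u$)
$H = 2$ ($H = \left(-1 + 2\right) 2 = 1 \cdot 2 = 2$)
$H h{\left(-4,3 \right)} \left(-21\right) = 2 \cdot 3 \left(-21\right) = 6 \left(-21\right) = -126$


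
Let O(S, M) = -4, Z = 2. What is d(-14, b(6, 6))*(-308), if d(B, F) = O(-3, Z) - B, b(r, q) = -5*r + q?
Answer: -3080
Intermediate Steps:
b(r, q) = q - 5*r
d(B, F) = -4 - B
d(-14, b(6, 6))*(-308) = (-4 - 1*(-14))*(-308) = (-4 + 14)*(-308) = 10*(-308) = -3080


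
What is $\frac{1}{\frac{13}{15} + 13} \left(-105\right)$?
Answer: $- \frac{1575}{208} \approx -7.5721$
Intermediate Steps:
$\frac{1}{\frac{13}{15} + 13} \left(-105\right) = \frac{1}{\frac{208}{15}} \left(-105\right) = \frac{15}{208} \left(-105\right) = - \frac{1575}{208}$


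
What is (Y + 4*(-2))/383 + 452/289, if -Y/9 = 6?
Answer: 155198/110687 ≈ 1.4021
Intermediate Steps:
Y = -54 (Y = -9*6 = -54)
(Y + 4*(-2))/383 + 452/289 = (-54 + 4*(-2))/383 + 452/289 = (-54 - 8)*(1/383) + 452*(1/289) = -62*1/383 + 452/289 = -62/383 + 452/289 = 155198/110687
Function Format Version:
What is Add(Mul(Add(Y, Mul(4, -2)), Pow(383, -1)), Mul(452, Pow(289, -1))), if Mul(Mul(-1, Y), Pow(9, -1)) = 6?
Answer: Rational(155198, 110687) ≈ 1.4021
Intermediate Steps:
Y = -54 (Y = Mul(-9, 6) = -54)
Add(Mul(Add(Y, Mul(4, -2)), Pow(383, -1)), Mul(452, Pow(289, -1))) = Add(Mul(Add(-54, Mul(4, -2)), Pow(383, -1)), Mul(452, Pow(289, -1))) = Add(Mul(Add(-54, -8), Rational(1, 383)), Mul(452, Rational(1, 289))) = Add(Mul(-62, Rational(1, 383)), Rational(452, 289)) = Add(Rational(-62, 383), Rational(452, 289)) = Rational(155198, 110687)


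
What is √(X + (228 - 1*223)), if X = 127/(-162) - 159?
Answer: 5*I*√2006/18 ≈ 12.441*I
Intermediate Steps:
X = -25885/162 (X = 127*(-1/162) - 159 = -127/162 - 159 = -25885/162 ≈ -159.78)
√(X + (228 - 1*223)) = √(-25885/162 + (228 - 1*223)) = √(-25885/162 + (228 - 223)) = √(-25885/162 + 5) = √(-25075/162) = 5*I*√2006/18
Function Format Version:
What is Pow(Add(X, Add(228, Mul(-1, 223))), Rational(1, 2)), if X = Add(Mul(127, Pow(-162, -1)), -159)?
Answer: Mul(Rational(5, 18), I, Pow(2006, Rational(1, 2))) ≈ Mul(12.441, I)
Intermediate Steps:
X = Rational(-25885, 162) (X = Add(Mul(127, Rational(-1, 162)), -159) = Add(Rational(-127, 162), -159) = Rational(-25885, 162) ≈ -159.78)
Pow(Add(X, Add(228, Mul(-1, 223))), Rational(1, 2)) = Pow(Add(Rational(-25885, 162), Add(228, Mul(-1, 223))), Rational(1, 2)) = Pow(Add(Rational(-25885, 162), Add(228, -223)), Rational(1, 2)) = Pow(Add(Rational(-25885, 162), 5), Rational(1, 2)) = Pow(Rational(-25075, 162), Rational(1, 2)) = Mul(Rational(5, 18), I, Pow(2006, Rational(1, 2)))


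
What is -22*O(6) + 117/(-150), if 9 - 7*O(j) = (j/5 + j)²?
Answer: 6693/50 ≈ 133.86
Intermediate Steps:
O(j) = 9/7 - 36*j²/175 (O(j) = 9/7 - (j/5 + j)²/7 = 9/7 - 36*j²/25/7 = 9/7 - 36*j²/175)
-22*O(6) + 117/(-150) = -22*(9/7 - 36/175*6²) + 117/(-150) = -22*(9/7 - 36/175*36) + 117*(-1/150) = -22*(9/7 - 1296/175) - 39/50 = -22*(-153/25) - 39/50 = 3366/25 - 39/50 = 6693/50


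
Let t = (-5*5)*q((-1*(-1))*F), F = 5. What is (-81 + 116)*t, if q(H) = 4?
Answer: -3500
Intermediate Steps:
t = -100 (t = -5*5*4 = -25*4 = -100)
(-81 + 116)*t = (-81 + 116)*(-100) = 35*(-100) = -3500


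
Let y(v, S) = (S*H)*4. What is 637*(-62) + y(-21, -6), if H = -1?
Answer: -39470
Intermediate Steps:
y(v, S) = -4*S (y(v, S) = (S*(-1))*4 = -S*4 = -4*S)
637*(-62) + y(-21, -6) = 637*(-62) - 4*(-6) = -39494 + 24 = -39470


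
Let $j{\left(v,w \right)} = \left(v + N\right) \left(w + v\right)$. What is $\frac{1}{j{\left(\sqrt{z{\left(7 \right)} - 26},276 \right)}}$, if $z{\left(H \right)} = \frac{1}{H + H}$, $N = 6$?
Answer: $\frac{106498}{308313003} - \frac{14476 i \sqrt{42}}{308313003} \approx 0.00034542 - 0.00030429 i$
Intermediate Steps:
$z{\left(H \right)} = \frac{1}{2 H}$
$j{\left(v,w \right)} = \left(6 + v\right) \left(v + w\right)$ ($j{\left(v,w \right)} = \left(v + 6\right) \left(w + v\right) = \left(6 + v\right) \left(v + w\right)$)
$\frac{1}{j{\left(\sqrt{z{\left(7 \right)} - 26},276 \right)}} = \frac{1}{\left(\sqrt{\frac{1}{2 \cdot 7} - 26}\right)^{2} + 6 \sqrt{\frac{1}{2 \cdot 7} - 26} + 6 \cdot 276 + \sqrt{\frac{1}{2 \cdot 7} - 26} \cdot 276} = \frac{1}{\left(\sqrt{\frac{1}{2} \cdot \frac{1}{7} - 26}\right)^{2} + 6 \sqrt{\frac{1}{2} \cdot \frac{1}{7} - 26} + 1656 + \sqrt{\frac{1}{2} \cdot \frac{1}{7} - 26} \cdot 276} = \frac{1}{\left(\sqrt{\frac{1}{14} - 26}\right)^{2} + 6 \sqrt{\frac{1}{14} - 26} + 1656 + \sqrt{\frac{1}{14} - 26} \cdot 276} = \frac{1}{\left(\sqrt{- \frac{363}{14}}\right)^{2} + 6 \sqrt{- \frac{363}{14}} + 1656 + \sqrt{- \frac{363}{14}} \cdot 276} = \frac{1}{\left(\frac{11 i \sqrt{42}}{14}\right)^{2} + 6 \frac{11 i \sqrt{42}}{14} + 1656 + \frac{11 i \sqrt{42}}{14} \cdot 276} = \frac{1}{- \frac{363}{14} + \frac{33 i \sqrt{42}}{7} + 1656 + \frac{1518 i \sqrt{42}}{7}} = \frac{1}{\frac{22821}{14} + \frac{1551 i \sqrt{42}}{7}}$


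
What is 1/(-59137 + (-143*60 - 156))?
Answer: -1/67873 ≈ -1.4733e-5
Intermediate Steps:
1/(-59137 + (-143*60 - 156)) = 1/(-59137 + (-8580 - 156)) = 1/(-59137 - 8736) = 1/(-67873) = -1/67873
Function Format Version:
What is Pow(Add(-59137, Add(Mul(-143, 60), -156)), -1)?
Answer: Rational(-1, 67873) ≈ -1.4733e-5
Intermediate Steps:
Pow(Add(-59137, Add(Mul(-143, 60), -156)), -1) = Pow(Add(-59137, Add(-8580, -156)), -1) = Pow(Add(-59137, -8736), -1) = Pow(-67873, -1) = Rational(-1, 67873)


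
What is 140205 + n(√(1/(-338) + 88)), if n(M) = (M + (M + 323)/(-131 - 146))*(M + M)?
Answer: 6571625733/46813 - 2261*√1214/3601 ≈ 1.4036e+5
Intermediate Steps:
n(M) = 2*M*(-323/277 + 276*M/277) (n(M) = (M + (323 + M)/(-277))*(2*M) = (M + (323 + M)*(-1/277))*(2*M) = (M + (-323/277 - M/277))*(2*M) = (-323/277 + 276*M/277)*(2*M) = 2*M*(-323/277 + 276*M/277))
140205 + n(√(1/(-338) + 88)) = 140205 + 2*√(1/(-338) + 88)*(-323 + 276*√(1/(-338) + 88))/277 = 140205 + 2*√(-1/338 + 88)*(-323 + 276*√(-1/338 + 88))/277 = 140205 + 2*√(29743/338)*(-323 + 276*√(29743/338))/277 = 140205 + 2*(7*√1214/26)*(-323 + 276*(7*√1214/26))/277 = 140205 + 2*(7*√1214/26)*(-323 + 966*√1214/13)/277 = 140205 + 7*√1214*(-323 + 966*√1214/13)/3601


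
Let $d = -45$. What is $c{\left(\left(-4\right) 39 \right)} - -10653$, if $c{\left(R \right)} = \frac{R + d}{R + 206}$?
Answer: $\frac{532449}{50} \approx 10649.0$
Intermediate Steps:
$c{\left(R \right)} = \frac{-45 + R}{206 + R}$ ($c{\left(R \right)} = \frac{R - 45}{R + 206} = \frac{-45 + R}{206 + R}$)
$c{\left(\left(-4\right) 39 \right)} - -10653 = \frac{-45 - 156}{206 - 156} - -10653 = \frac{-45 - 156}{206 - 156} + 10653 = \frac{1}{50} \left(-201\right) + 10653 = - \frac{201}{50} + 10653 = \frac{532449}{50}$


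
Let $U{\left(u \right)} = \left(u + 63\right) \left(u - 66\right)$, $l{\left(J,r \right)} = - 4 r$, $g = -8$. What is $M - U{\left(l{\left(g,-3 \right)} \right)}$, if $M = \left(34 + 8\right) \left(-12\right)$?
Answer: $3546$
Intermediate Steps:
$M = -504$ ($M = 42 \left(-12\right) = -504$)
$U{\left(u \right)} = \left(-66 + u\right) \left(63 + u\right)$ ($U{\left(u \right)} = \left(63 + u\right) \left(-66 + u\right) = \left(-66 + u\right) \left(63 + u\right)$)
$M - U{\left(l{\left(g,-3 \right)} \right)} = -504 - \left(-4158 + \left(\left(-4\right) \left(-3\right)\right)^{2} - 3 \left(\left(-4\right) \left(-3\right)\right)\right) = -504 - \left(-4158 + 12^{2} - 36\right) = -504 - \left(-4158 + 144 - 36\right) = -504 - -4050 = -504 + 4050 = 3546$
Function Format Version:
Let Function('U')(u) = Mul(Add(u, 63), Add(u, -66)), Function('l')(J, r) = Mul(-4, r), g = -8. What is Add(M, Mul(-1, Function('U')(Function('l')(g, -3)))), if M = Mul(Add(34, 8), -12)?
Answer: 3546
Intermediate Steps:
M = -504 (M = Mul(42, -12) = -504)
Function('U')(u) = Mul(Add(-66, u), Add(63, u)) (Function('U')(u) = Mul(Add(63, u), Add(-66, u)) = Mul(Add(-66, u), Add(63, u)))
Add(M, Mul(-1, Function('U')(Function('l')(g, -3)))) = Add(-504, Mul(-1, Add(-4158, Pow(Mul(-4, -3), 2), Mul(-3, Mul(-4, -3))))) = Add(-504, Mul(-1, Add(-4158, Pow(12, 2), Mul(-3, 12)))) = Add(-504, Mul(-1, Add(-4158, 144, -36))) = Add(-504, Mul(-1, -4050)) = Add(-504, 4050) = 3546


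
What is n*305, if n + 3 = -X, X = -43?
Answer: 12200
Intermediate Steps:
n = 40 (n = -3 - 1*(-43) = -3 + 43 = 40)
n*305 = 40*305 = 12200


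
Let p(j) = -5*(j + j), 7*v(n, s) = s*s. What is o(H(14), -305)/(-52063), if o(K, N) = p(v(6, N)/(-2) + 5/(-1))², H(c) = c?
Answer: -216666975625/2551087 ≈ -84931.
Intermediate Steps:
v(n, s) = s²/7 (v(n, s) = (s*s)/7 = s²/7)
p(j) = -10*j
o(K, N) = (50 + 5*N²/7)² (o(K, N) = (-10*((N²/7)/(-2) + 5/(-1)))² = (-10*((N²/7)*(-½) + 5*(-1)))² = (-10*(-N²/14 - 5))² = (-10*(-5 - N²/14))² = (50 + 5*N²/7)²)
o(H(14), -305)/(-52063) = (25*(70 + (-305)²)²/49)/(-52063) = (25*(70 + 93025)²/49)*(-1/52063) = ((25/49)*93095²)*(-1/52063) = ((25/49)*8666679025)*(-1/52063) = (216666975625/49)*(-1/52063) = -216666975625/2551087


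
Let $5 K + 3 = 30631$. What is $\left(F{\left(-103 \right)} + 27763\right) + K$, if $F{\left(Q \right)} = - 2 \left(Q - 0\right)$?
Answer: $\frac{170473}{5} \approx 34095.0$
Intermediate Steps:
$K = \frac{30628}{5}$ ($K = - \frac{3}{5} + \frac{1}{5} \cdot 30631 = - \frac{3}{5} + \frac{30631}{5} = \frac{30628}{5} \approx 6125.6$)
$F{\left(Q \right)} = - 2 Q$ ($F{\left(Q \right)} = - 2 \left(Q + 0\right) = - 2 Q$)
$\left(F{\left(-103 \right)} + 27763\right) + K = \left(\left(-2\right) \left(-103\right) + 27763\right) + \frac{30628}{5} = \left(206 + 27763\right) + \frac{30628}{5} = 27969 + \frac{30628}{5} = \frac{170473}{5}$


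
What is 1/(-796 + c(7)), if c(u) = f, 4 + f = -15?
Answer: -1/815 ≈ -0.0012270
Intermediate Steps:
f = -19 (f = -4 - 15 = -19)
c(u) = -19
1/(-796 + c(7)) = 1/(-796 - 19) = 1/(-815) = -1/815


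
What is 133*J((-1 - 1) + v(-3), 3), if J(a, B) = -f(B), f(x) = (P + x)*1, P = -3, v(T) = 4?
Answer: 0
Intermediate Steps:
f(x) = -3 + x (f(x) = (-3 + x)*1 = -3 + x)
J(a, B) = 3 - B (J(a, B) = -(-3 + B) = 3 - B)
133*J((-1 - 1) + v(-3), 3) = 133*(3 - 1*3) = 133*(3 - 3) = 133*0 = 0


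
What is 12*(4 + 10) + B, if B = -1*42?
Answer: 126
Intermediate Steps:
B = -42
12*(4 + 10) + B = 12*(4 + 10) - 42 = 12*14 - 42 = 168 - 42 = 126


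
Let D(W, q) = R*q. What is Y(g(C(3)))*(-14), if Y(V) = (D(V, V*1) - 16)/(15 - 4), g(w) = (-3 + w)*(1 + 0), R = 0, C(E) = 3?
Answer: 224/11 ≈ 20.364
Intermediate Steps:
D(W, q) = 0 (D(W, q) = 0*q = 0)
g(w) = -3 + w (g(w) = (-3 + w)*1 = -3 + w)
Y(V) = -16/11 (Y(V) = (0 - 16)/(15 - 4) = -16/11)
Y(g(C(3)))*(-14) = -16/11*(-14) = 224/11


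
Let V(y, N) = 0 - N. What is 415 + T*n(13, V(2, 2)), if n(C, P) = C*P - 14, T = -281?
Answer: 11655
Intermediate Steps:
V(y, N) = -N
n(C, P) = -14 + C*P
415 + T*n(13, V(2, 2)) = 415 - 281*(-14 + 13*(-1*2)) = 415 - 281*(-14 + 13*(-2)) = 415 - 281*(-14 - 26) = 415 - 281*(-40) = 415 + 11240 = 11655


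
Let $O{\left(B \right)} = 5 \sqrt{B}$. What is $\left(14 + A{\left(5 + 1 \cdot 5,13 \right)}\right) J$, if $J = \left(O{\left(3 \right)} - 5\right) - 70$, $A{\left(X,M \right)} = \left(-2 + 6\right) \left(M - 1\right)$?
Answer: $-4650 + 310 \sqrt{3} \approx -4113.1$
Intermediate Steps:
$A{\left(X,M \right)} = -4 + 4 M$ ($A{\left(X,M \right)} = 4 \left(-1 + M\right) = -4 + 4 M$)
$J = -75 + 5 \sqrt{3}$ ($J = \left(5 \sqrt{3} - 5\right) - 70 = \left(-5 + 5 \sqrt{3}\right) - 70 = -75 + 5 \sqrt{3} \approx -66.34$)
$\left(14 + A{\left(5 + 1 \cdot 5,13 \right)}\right) J = \left(14 + \left(-4 + 4 \cdot 13\right)\right) \left(-75 + 5 \sqrt{3}\right) = \left(14 + \left(-4 + 52\right)\right) \left(-75 + 5 \sqrt{3}\right) = \left(14 + 48\right) \left(-75 + 5 \sqrt{3}\right) = 62 \left(-75 + 5 \sqrt{3}\right) = -4650 + 310 \sqrt{3}$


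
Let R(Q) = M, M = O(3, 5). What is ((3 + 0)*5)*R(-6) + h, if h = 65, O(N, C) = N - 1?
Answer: 95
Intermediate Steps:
O(N, C) = -1 + N
M = 2 (M = -1 + 3 = 2)
R(Q) = 2
((3 + 0)*5)*R(-6) + h = ((3 + 0)*5)*2 + 65 = (3*5)*2 + 65 = 15*2 + 65 = 30 + 65 = 95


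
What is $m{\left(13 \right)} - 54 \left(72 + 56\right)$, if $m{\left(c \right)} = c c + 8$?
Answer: $-6735$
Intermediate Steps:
$m{\left(c \right)} = 8 + c^{2}$ ($m{\left(c \right)} = c^{2} + 8 = 8 + c^{2}$)
$m{\left(13 \right)} - 54 \left(72 + 56\right) = \left(8 + 13^{2}\right) - 54 \left(72 + 56\right) = \left(8 + 169\right) - 6912 = 177 - 6912 = -6735$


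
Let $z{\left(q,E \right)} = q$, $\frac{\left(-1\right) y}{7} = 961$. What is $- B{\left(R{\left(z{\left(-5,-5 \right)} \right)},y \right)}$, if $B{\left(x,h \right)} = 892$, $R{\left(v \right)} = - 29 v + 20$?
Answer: $-892$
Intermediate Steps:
$y = -6727$ ($y = \left(-7\right) 961 = -6727$)
$R{\left(v \right)} = 20 - 29 v$
$- B{\left(R{\left(z{\left(-5,-5 \right)} \right)},y \right)} = \left(-1\right) 892 = -892$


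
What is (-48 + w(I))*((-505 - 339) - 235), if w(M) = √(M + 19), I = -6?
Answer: 51792 - 1079*√13 ≈ 47902.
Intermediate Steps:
w(M) = √(19 + M)
(-48 + w(I))*((-505 - 339) - 235) = (-48 + √(19 - 6))*((-505 - 339) - 235) = (-48 + √13)*(-844 - 235) = (-48 + √13)*(-1079) = 51792 - 1079*√13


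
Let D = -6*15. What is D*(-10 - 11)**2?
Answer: -39690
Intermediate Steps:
D = -90
D*(-10 - 11)**2 = -90*(-10 - 11)**2 = -90*(-21)**2 = -90*441 = -39690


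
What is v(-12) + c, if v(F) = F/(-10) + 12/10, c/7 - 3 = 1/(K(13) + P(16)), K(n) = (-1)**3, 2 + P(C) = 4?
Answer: 152/5 ≈ 30.400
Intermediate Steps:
P(C) = 2 (P(C) = -2 + 4 = 2)
K(n) = -1
c = 28 (c = 21 + 7/(-1 + 2) = 21 + 7/1 = 21 + 7*1 = 21 + 7 = 28)
v(F) = 6/5 - F/10 (v(F) = F*(-1/10) + 12*(1/10) = -F/10 + 6/5 = 6/5 - F/10)
v(-12) + c = (6/5 - 1/10*(-12)) + 28 = (6/5 + 6/5) + 28 = 12/5 + 28 = 152/5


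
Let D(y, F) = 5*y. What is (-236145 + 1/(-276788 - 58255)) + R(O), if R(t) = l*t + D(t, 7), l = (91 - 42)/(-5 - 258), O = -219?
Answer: -20901117800990/88116309 ≈ -2.3720e+5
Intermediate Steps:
l = -49/263 (l = 49/(-263) = 49*(-1/263) = -49/263 ≈ -0.18631)
R(t) = 1266*t/263 (R(t) = -49*t/263 + 5*t = 1266*t/263)
(-236145 + 1/(-276788 - 58255)) + R(O) = (-236145 + 1/(-276788 - 58255)) + (1266/263)*(-219) = (-236145 + 1/(-335043)) - 277254/263 = (-236145 - 1/335043) - 277254/263 = -79118729236/335043 - 277254/263 = -20901117800990/88116309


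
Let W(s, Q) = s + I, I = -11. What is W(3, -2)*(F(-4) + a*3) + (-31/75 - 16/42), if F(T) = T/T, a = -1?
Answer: 2661/175 ≈ 15.206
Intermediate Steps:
F(T) = 1
W(s, Q) = -11 + s (W(s, Q) = s - 11 = -11 + s)
W(3, -2)*(F(-4) + a*3) + (-31/75 - 16/42) = (-11 + 3)*(1 - 1*3) + (-31/75 - 16/42) = -8*(1 - 3) + (-31*1/75 - 16*1/42) = -8*(-2) + (-31/75 - 8/21) = 16 - 139/175 = 2661/175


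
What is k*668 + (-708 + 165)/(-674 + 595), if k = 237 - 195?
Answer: 2216967/79 ≈ 28063.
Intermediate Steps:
k = 42
k*668 + (-708 + 165)/(-674 + 595) = 42*668 + (-708 + 165)/(-674 + 595) = 28056 - 543/(-79) = 28056 - 543*(-1/79) = 28056 + 543/79 = 2216967/79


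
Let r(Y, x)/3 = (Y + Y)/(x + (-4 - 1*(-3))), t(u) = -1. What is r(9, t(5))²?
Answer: 729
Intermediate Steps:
r(Y, x) = 6*Y/(-1 + x) (r(Y, x) = 3*((Y + Y)/(x + (-4 - 1*(-3)))) = 3*((2*Y)/(x + (-4 + 3))) = 3*((2*Y)/(x - 1)) = 3*((2*Y)/(-1 + x)) = 3*(2*Y/(-1 + x)) = 6*Y/(-1 + x))
r(9, t(5))² = (6*9/(-1 - 1))² = (6*9/(-2))² = (6*9*(-½))² = (-27)² = 729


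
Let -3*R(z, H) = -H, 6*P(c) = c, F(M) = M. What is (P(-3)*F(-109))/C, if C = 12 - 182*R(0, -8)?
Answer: 327/2984 ≈ 0.10958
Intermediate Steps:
P(c) = c/6
R(z, H) = H/3 (R(z, H) = -(-1)*H/3 = H/3)
C = 1492/3 (C = 12 - 182*(-8)/3 = 12 - 182*(-8/3) = 12 + 1456/3 = 1492/3 ≈ 497.33)
(P(-3)*F(-109))/C = (((1/6)*(-3))*(-109))/(1492/3) = -1/2*(-109)*(3/1492) = (109/2)*(3/1492) = 327/2984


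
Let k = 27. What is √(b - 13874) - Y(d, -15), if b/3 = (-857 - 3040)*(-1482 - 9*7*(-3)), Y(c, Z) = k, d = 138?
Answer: -27 + √15102589 ≈ 3859.2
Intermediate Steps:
Y(c, Z) = 27
b = 15116463 (b = 3*((-857 - 3040)*(-1482 - 9*7*(-3))) = 3*(-3897*(-1482 - 63*(-3))) = 3*(-3897*(-1482 + 189)) = 3*(-3897*(-1293)) = 3*5038821 = 15116463)
√(b - 13874) - Y(d, -15) = √(15116463 - 13874) - 1*27 = √15102589 - 27 = -27 + √15102589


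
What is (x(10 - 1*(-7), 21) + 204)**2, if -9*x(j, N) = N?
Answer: 366025/9 ≈ 40669.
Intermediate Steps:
x(j, N) = -N/9
(x(10 - 1*(-7), 21) + 204)**2 = (-1/9*21 + 204)**2 = (-7/3 + 204)**2 = (605/3)**2 = 366025/9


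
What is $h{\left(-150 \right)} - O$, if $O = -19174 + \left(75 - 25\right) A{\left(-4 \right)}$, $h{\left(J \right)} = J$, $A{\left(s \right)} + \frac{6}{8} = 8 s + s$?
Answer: $\frac{41723}{2} \approx 20862.0$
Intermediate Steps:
$A{\left(s \right)} = - \frac{3}{4} + 9 s$ ($A{\left(s \right)} = - \frac{3}{4} + \left(8 s + s\right) = - \frac{3}{4} + 9 s$)
$O = - \frac{42023}{2}$ ($O = -19174 + \left(75 - 25\right) \left(- \frac{3}{4} + 9 \left(-4\right)\right) = -19174 + 50 \left(- \frac{3}{4} - 36\right) = -19174 + 50 \left(- \frac{147}{4}\right) = -19174 - \frac{3675}{2} = - \frac{42023}{2} \approx -21012.0$)
$h{\left(-150 \right)} - O = -150 - - \frac{42023}{2} = -150 + \frac{42023}{2} = \frac{41723}{2}$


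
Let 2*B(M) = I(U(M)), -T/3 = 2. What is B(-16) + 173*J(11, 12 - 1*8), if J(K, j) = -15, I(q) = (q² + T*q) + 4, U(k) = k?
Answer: -2417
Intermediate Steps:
T = -6 (T = -3*2 = -6)
I(q) = 4 + q² - 6*q (I(q) = (q² - 6*q) + 4 = 4 + q² - 6*q)
B(M) = 2 + M²/2 - 3*M (B(M) = (4 + M² - 6*M)/2 = 2 + M²/2 - 3*M)
B(-16) + 173*J(11, 12 - 1*8) = (2 + (½)*(-16)² - 3*(-16)) + 173*(-15) = (2 + (½)*256 + 48) - 2595 = (2 + 128 + 48) - 2595 = 178 - 2595 = -2417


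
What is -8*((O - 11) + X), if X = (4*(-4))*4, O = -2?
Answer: 616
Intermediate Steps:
X = -64 (X = -16*4 = -64)
-8*((O - 11) + X) = -8*((-2 - 11) - 64) = -8*(-13 - 64) = -8*(-77) = 616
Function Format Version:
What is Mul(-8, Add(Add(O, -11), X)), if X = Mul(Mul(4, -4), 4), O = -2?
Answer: 616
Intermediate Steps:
X = -64 (X = Mul(-16, 4) = -64)
Mul(-8, Add(Add(O, -11), X)) = Mul(-8, Add(Add(-2, -11), -64)) = Mul(-8, Add(-13, -64)) = Mul(-8, -77) = 616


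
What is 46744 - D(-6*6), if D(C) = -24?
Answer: 46768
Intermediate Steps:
46744 - D(-6*6) = 46744 - 1*(-24) = 46744 + 24 = 46768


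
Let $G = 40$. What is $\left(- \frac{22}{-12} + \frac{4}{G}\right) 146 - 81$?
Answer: $\frac{3019}{15} \approx 201.27$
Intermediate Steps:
$\left(- \frac{22}{-12} + \frac{4}{G}\right) 146 - 81 = \left(- \frac{22}{-12} + \frac{4}{40}\right) 146 - 81 = \left(\left(-22\right) \left(- \frac{1}{12}\right) + 4 \cdot \frac{1}{40}\right) 146 - 81 = \left(\frac{11}{6} + \frac{1}{10}\right) 146 - 81 = \frac{29}{15} \cdot 146 - 81 = \frac{4234}{15} - 81 = \frac{3019}{15}$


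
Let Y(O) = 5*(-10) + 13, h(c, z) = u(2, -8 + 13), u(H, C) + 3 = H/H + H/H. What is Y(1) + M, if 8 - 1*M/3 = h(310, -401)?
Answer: -10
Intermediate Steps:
u(H, C) = -1 (u(H, C) = -3 + (H/H + H/H) = -3 + (1 + 1) = -3 + 2 = -1)
h(c, z) = -1
Y(O) = -37 (Y(O) = -50 + 13 = -37)
M = 27 (M = 24 - 3*(-1) = 24 + 3 = 27)
Y(1) + M = -37 + 27 = -10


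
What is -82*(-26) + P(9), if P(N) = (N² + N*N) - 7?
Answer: 2287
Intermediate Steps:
P(N) = -7 + 2*N² (P(N) = (N² + N²) - 7 = 2*N² - 7 = -7 + 2*N²)
-82*(-26) + P(9) = -82*(-26) + (-7 + 2*9²) = 2132 + (-7 + 2*81) = 2132 + (-7 + 162) = 2132 + 155 = 2287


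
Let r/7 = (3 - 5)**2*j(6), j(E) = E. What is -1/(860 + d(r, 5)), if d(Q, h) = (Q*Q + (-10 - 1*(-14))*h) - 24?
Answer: -1/29080 ≈ -3.4388e-5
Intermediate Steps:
r = 168 (r = 7*((3 - 5)**2*6) = 7*((-2)**2*6) = 7*(4*6) = 7*24 = 168)
d(Q, h) = -24 + Q**2 + 4*h (d(Q, h) = (Q**2 + (-10 + 14)*h) - 24 = (Q**2 + 4*h) - 24 = -24 + Q**2 + 4*h)
-1/(860 + d(r, 5)) = -1/(860 + (-24 + 168**2 + 4*5)) = -1/(860 + (-24 + 28224 + 20)) = -1/(860 + 28220) = -1/29080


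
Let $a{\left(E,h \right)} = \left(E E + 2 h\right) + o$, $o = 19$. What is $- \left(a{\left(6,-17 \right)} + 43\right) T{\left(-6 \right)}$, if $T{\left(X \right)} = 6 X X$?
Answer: $-13824$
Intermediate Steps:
$a{\left(E,h \right)} = 19 + E^{2} + 2 h$ ($a{\left(E,h \right)} = \left(E E + 2 h\right) + 19 = \left(E^{2} + 2 h\right) + 19 = 19 + E^{2} + 2 h$)
$T{\left(X \right)} = 6 X^{2}$
$- \left(a{\left(6,-17 \right)} + 43\right) T{\left(-6 \right)} = - \left(\left(19 + 6^{2} + 2 \left(-17\right)\right) + 43\right) 6 \left(-6\right)^{2} = - \left(\left(19 + 36 - 34\right) + 43\right) 6 \cdot 36 = - \left(21 + 43\right) 216 = - 64 \cdot 216 = \left(-1\right) 13824 = -13824$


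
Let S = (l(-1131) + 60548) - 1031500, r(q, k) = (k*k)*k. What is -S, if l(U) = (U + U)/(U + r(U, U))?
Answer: 621002451111/639581 ≈ 9.7095e+5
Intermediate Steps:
r(q, k) = k**3 (r(q, k) = k**2*k = k**3)
l(U) = 2*U/(U + U**3) (l(U) = (U + U)/(U + U**3) = (2*U)/(U + U**3) = 2*U/(U + U**3))
S = -621002451111/639581 (S = (2/(1 + (-1131)**2) + 60548) - 1031500 = (2/(1 + 1279161) + 60548) - 1031500 = (2/1279162 + 60548) - 1031500 = (2*(1/1279162) + 60548) - 1031500 = (1/639581 + 60548) - 1031500 = 38725350389/639581 - 1031500 = -621002451111/639581 ≈ -9.7095e+5)
-S = -1*(-621002451111/639581) = 621002451111/639581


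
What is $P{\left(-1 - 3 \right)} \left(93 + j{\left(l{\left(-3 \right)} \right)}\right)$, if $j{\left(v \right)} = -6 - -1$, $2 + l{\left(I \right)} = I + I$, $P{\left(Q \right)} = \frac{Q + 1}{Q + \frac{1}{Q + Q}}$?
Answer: $64$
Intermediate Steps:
$P{\left(Q \right)} = \frac{1 + Q}{Q + \frac{1}{2 Q}}$
$l{\left(I \right)} = -2 + 2 I$ ($l{\left(I \right)} = -2 + \left(I + I\right) = -2 + 2 I$)
$j{\left(v \right)} = -5$ ($j{\left(v \right)} = -6 + 1 = -5$)
$P{\left(-1 - 3 \right)} \left(93 + j{\left(l{\left(-3 \right)} \right)}\right) = \frac{2 \left(-1 - 3\right) \left(1 - 4\right)}{1 + 2 \left(-1 - 3\right)^{2}} \left(93 - 5\right) = \frac{2 \left(-1 - 3\right) \left(1 - 4\right)}{1 + 2 \left(-1 - 3\right)^{2}} \cdot 88 = 2 \left(-4\right) \frac{1}{1 + 2 \left(-4\right)^{2}} \left(1 - 4\right) 88 = 2 \left(-4\right) \frac{1}{1 + 2 \cdot 16} \left(-3\right) 88 = 2 \left(-4\right) \frac{1}{1 + 32} \left(-3\right) 88 = 2 \left(-4\right) \frac{1}{33} \left(-3\right) 88 = \frac{8}{11} \cdot 88 = 64$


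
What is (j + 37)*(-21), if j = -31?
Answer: -126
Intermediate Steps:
(j + 37)*(-21) = (-31 + 37)*(-21) = 6*(-21) = -126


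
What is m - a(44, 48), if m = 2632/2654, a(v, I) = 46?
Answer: -59726/1327 ≈ -45.008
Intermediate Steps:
m = 1316/1327 (m = 2632*(1/2654) = 1316/1327 ≈ 0.99171)
m - a(44, 48) = 1316/1327 - 1*46 = 1316/1327 - 46 = -59726/1327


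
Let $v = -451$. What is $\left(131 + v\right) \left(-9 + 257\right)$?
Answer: $-79360$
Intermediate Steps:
$\left(131 + v\right) \left(-9 + 257\right) = \left(131 - 451\right) \left(-9 + 257\right) = \left(-320\right) 248 = -79360$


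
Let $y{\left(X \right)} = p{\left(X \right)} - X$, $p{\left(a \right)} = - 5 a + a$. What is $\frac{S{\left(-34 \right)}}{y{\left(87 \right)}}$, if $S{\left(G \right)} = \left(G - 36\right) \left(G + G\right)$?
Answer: $- \frac{952}{87} \approx -10.943$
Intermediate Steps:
$p{\left(a \right)} = - 4 a$
$S{\left(G \right)} = 2 G \left(-36 + G\right)$ ($S{\left(G \right)} = \left(-36 + G\right) 2 G = 2 G \left(-36 + G\right)$)
$y{\left(X \right)} = - 5 X$ ($y{\left(X \right)} = - 4 X - X = - 5 X$)
$\frac{S{\left(-34 \right)}}{y{\left(87 \right)}} = \frac{2 \left(-34\right) \left(-36 - 34\right)}{\left(-5\right) 87} = \frac{2 \left(-34\right) \left(-70\right)}{-435} = 4760 \left(- \frac{1}{435}\right) = - \frac{952}{87}$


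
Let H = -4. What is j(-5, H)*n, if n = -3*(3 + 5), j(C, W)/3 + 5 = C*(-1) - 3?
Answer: 216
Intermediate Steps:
j(C, W) = -24 - 3*C (j(C, W) = -15 + 3*(C*(-1) - 3) = -15 + 3*(-C - 3) = -15 + 3*(-3 - C) = -15 + (-9 - 3*C) = -24 - 3*C)
n = -24 (n = -3*8 = -24)
j(-5, H)*n = (-24 - 3*(-5))*(-24) = (-24 + 15)*(-24) = -9*(-24) = 216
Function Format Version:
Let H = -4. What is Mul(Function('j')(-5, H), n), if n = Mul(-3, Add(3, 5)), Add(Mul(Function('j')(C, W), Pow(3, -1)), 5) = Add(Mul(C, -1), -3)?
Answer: 216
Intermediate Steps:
Function('j')(C, W) = Add(-24, Mul(-3, C)) (Function('j')(C, W) = Add(-15, Mul(3, Add(Mul(C, -1), -3))) = Add(-15, Mul(3, Add(Mul(-1, C), -3))) = Add(-15, Mul(3, Add(-3, Mul(-1, C)))) = Add(-15, Add(-9, Mul(-3, C))) = Add(-24, Mul(-3, C)))
n = -24 (n = Mul(-3, 8) = -24)
Mul(Function('j')(-5, H), n) = Mul(Add(-24, Mul(-3, -5)), -24) = Mul(Add(-24, 15), -24) = Mul(-9, -24) = 216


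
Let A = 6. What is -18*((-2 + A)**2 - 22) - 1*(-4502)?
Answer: 4610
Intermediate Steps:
-18*((-2 + A)**2 - 22) - 1*(-4502) = -18*((-2 + 6)**2 - 22) - 1*(-4502) = -18*(4**2 - 22) + 4502 = -18*(16 - 22) + 4502 = -18*(-6) + 4502 = 108 + 4502 = 4610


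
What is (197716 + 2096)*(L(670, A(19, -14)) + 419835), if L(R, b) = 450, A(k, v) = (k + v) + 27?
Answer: 83977986420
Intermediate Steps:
A(k, v) = 27 + k + v
(197716 + 2096)*(L(670, A(19, -14)) + 419835) = (197716 + 2096)*(450 + 419835) = 199812*420285 = 83977986420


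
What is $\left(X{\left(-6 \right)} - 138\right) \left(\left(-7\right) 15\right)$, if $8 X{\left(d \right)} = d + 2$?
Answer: $\frac{29085}{2} \approx 14543.0$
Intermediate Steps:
$X{\left(d \right)} = \frac{1}{4} + \frac{d}{8}$ ($X{\left(d \right)} = \frac{d + 2}{8} = \frac{2 + d}{8} = \frac{1}{4} + \frac{d}{8}$)
$\left(X{\left(-6 \right)} - 138\right) \left(\left(-7\right) 15\right) = \left(\left(\frac{1}{4} + \frac{1}{8} \left(-6\right)\right) - 138\right) \left(\left(-7\right) 15\right) = \left(\left(\frac{1}{4} - \frac{3}{4}\right) - 138\right) \left(-105\right) = \left(- \frac{1}{2} - 138\right) \left(-105\right) = \left(- \frac{277}{2}\right) \left(-105\right) = \frac{29085}{2}$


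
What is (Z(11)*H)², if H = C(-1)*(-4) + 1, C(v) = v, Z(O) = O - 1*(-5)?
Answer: 6400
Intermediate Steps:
Z(O) = 5 + O (Z(O) = O + 5 = 5 + O)
H = 5 (H = -1*(-4) + 1 = 4 + 1 = 5)
(Z(11)*H)² = ((5 + 11)*5)² = (16*5)² = 80² = 6400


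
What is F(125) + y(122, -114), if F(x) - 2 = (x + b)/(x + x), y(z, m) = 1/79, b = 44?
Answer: 53101/19750 ≈ 2.6887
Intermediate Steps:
y(z, m) = 1/79
F(x) = 2 + (44 + x)/(2*x) (F(x) = 2 + (x + 44)/(x + x) = 2 + (44 + x)/((2*x)) = 2 + (44 + x)*(1/(2*x)) = 2 + (44 + x)/(2*x))
F(125) + y(122, -114) = (5/2 + 22/125) + 1/79 = 669/250 + 1/79 = 53101/19750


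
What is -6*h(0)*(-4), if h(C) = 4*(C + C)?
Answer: 0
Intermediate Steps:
h(C) = 8*C (h(C) = 4*(2*C) = 8*C)
-6*h(0)*(-4) = -48*0*(-4) = -6*0*(-4) = 0*(-4) = 0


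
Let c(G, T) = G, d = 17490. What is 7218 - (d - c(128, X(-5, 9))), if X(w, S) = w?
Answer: -10144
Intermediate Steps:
7218 - (d - c(128, X(-5, 9))) = 7218 - (17490 - 1*128) = 7218 - (17490 - 128) = 7218 - 1*17362 = 7218 - 17362 = -10144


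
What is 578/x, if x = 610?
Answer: 289/305 ≈ 0.94754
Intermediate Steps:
578/x = 578/610 = 578*(1/610) = 289/305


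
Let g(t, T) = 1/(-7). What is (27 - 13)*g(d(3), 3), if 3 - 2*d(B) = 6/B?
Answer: -2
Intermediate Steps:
d(B) = 3/2 - 3/B
g(t, T) = -⅐
(27 - 13)*g(d(3), 3) = (27 - 13)*(-⅐) = 14*(-⅐) = -2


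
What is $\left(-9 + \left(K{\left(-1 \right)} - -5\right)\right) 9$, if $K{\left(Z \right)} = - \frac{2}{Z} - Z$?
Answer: $-9$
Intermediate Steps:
$K{\left(Z \right)} = - Z - \frac{2}{Z}$
$\left(-9 + \left(K{\left(-1 \right)} - -5\right)\right) 9 = \left(-9 - \left(-6 - 2\right)\right) 9 = \left(-9 + \left(\left(1 - -2\right) + 5\right)\right) 9 = \left(-9 + \left(\left(1 + 2\right) + 5\right)\right) 9 = \left(-9 + \left(3 + 5\right)\right) 9 = \left(-9 + 8\right) 9 = \left(-1\right) 9 = -9$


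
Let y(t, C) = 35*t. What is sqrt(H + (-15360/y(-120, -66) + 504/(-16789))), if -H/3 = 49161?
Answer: I*sqrt(50923357395182195)/587615 ≈ 384.03*I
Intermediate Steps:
H = -147483 (H = -3*49161 = -147483)
sqrt(H + (-15360/y(-120, -66) + 504/(-16789))) = sqrt(-147483 + (-15360/(35*(-120)) + 504/(-16789))) = sqrt(-147483 + (-15360/(-4200) + 504*(-1/16789))) = sqrt(-147483 + (-15360*(-1/4200) - 504/16789)) = sqrt(-147483 + (128/35 - 504/16789)) = sqrt(-147483 + 2131352/587615) = sqrt(-86661091693/587615) = I*sqrt(50923357395182195)/587615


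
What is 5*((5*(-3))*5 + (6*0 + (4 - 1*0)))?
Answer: -355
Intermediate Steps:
5*((5*(-3))*5 + (6*0 + (4 - 1*0))) = 5*(-15*5 + (0 + (4 + 0))) = 5*(-75 + (0 + 4)) = 5*(-75 + 4) = 5*(-71) = -355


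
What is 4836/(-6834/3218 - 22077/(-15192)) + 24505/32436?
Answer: -425987228181437/59066572284 ≈ -7212.0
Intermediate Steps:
4836/(-6834/3218 - 22077/(-15192)) + 24505/32436 = 4836/(-6834*1/3218 - 22077*(-1/15192)) + 24505*(1/32436) = 4836/(-3417/1609 + 2453/1688) + 24505/32436 = 4836/(-1821019/2715992) + 24505/32436 = 4836*(-2715992/1821019) + 24505/32436 = -13134537312/1821019 + 24505/32436 = -425987228181437/59066572284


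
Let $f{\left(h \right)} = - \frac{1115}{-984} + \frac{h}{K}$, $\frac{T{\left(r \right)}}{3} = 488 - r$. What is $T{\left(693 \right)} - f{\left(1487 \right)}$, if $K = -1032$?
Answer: $- \frac{13004429}{21156} \approx -614.69$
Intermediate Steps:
$T{\left(r \right)} = 1464 - 3 r$ ($T{\left(r \right)} = 3 \left(488 - r\right) = 1464 - 3 r$)
$f{\left(h \right)} = \frac{1115}{984} - \frac{h}{1032}$ ($f{\left(h \right)} = - \frac{1115}{-984} + \frac{h}{-1032} = \left(-1115\right) \left(- \frac{1}{984}\right) + h \left(- \frac{1}{1032}\right) = \frac{1115}{984} - \frac{h}{1032}$)
$T{\left(693 \right)} - f{\left(1487 \right)} = \left(1464 - 2079\right) - \left(\frac{1115}{984} - \frac{1487}{1032}\right) = -615 - - \frac{6511}{21156} = -615 + \frac{6511}{21156} = - \frac{13004429}{21156}$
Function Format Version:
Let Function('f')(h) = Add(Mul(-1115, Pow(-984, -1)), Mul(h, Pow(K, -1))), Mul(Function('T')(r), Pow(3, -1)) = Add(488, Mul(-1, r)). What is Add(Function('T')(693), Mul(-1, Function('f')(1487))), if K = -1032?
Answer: Rational(-13004429, 21156) ≈ -614.69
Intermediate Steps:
Function('T')(r) = Add(1464, Mul(-3, r)) (Function('T')(r) = Mul(3, Add(488, Mul(-1, r))) = Add(1464, Mul(-3, r)))
Function('f')(h) = Add(Rational(1115, 984), Mul(Rational(-1, 1032), h)) (Function('f')(h) = Add(Mul(-1115, Pow(-984, -1)), Mul(h, Pow(-1032, -1))) = Add(Mul(-1115, Rational(-1, 984)), Mul(h, Rational(-1, 1032))) = Add(Rational(1115, 984), Mul(Rational(-1, 1032), h)))
Add(Function('T')(693), Mul(-1, Function('f')(1487))) = Add(Add(1464, Mul(-3, 693)), Mul(-1, Add(Rational(1115, 984), Mul(Rational(-1, 1032), 1487)))) = Add(Add(1464, -2079), Mul(-1, Add(Rational(1115, 984), Rational(-1487, 1032)))) = Add(-615, Mul(-1, Rational(-6511, 21156))) = Add(-615, Rational(6511, 21156)) = Rational(-13004429, 21156)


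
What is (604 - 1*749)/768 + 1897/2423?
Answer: 1105561/1860864 ≈ 0.59411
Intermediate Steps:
(604 - 1*749)/768 + 1897/2423 = (604 - 749)*(1/768) + 1897*(1/2423) = -145*1/768 + 1897/2423 = -145/768 + 1897/2423 = 1105561/1860864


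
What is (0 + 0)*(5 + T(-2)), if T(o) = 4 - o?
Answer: 0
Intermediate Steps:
(0 + 0)*(5 + T(-2)) = (0 + 0)*(5 + (4 - 1*(-2))) = 0*(5 + (4 + 2)) = 0*(5 + 6) = 0*11 = 0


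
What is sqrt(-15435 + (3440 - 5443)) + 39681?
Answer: 39681 + I*sqrt(17438) ≈ 39681.0 + 132.05*I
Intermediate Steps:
sqrt(-15435 + (3440 - 5443)) + 39681 = sqrt(-15435 - 2003) + 39681 = sqrt(-17438) + 39681 = I*sqrt(17438) + 39681 = 39681 + I*sqrt(17438)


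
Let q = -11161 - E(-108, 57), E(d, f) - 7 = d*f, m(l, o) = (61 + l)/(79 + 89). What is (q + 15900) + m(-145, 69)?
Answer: 21775/2 ≈ 10888.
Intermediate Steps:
m(l, o) = 61/168 + l/168 (m(l, o) = (61 + l)/168 = (61 + l)*(1/168) = 61/168 + l/168)
E(d, f) = 7 + d*f
q = -5012 (q = -11161 - (7 - 108*57) = -11161 - (7 - 6156) = -11161 - 1*(-6149) = -11161 + 6149 = -5012)
(q + 15900) + m(-145, 69) = (-5012 + 15900) + (61/168 + (1/168)*(-145)) = 10888 + (61/168 - 145/168) = 10888 - ½ = 21775/2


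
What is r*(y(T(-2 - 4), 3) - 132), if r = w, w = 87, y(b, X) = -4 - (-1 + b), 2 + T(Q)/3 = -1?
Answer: -10962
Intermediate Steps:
T(Q) = -9 (T(Q) = -6 + 3*(-1) = -6 - 3 = -9)
y(b, X) = -3 - b (y(b, X) = -4 + (1 - b) = -3 - b)
r = 87
r*(y(T(-2 - 4), 3) - 132) = 87*((-3 - 1*(-9)) - 132) = 87*((-3 + 9) - 132) = 87*(6 - 132) = 87*(-126) = -10962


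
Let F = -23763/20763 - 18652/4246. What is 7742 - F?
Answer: 113836758515/14693283 ≈ 7747.5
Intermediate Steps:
F = -81361529/14693283 (F = -23763*1/20763 - 18652*1/4246 = -7921/6921 - 9326/2123 = -81361529/14693283 ≈ -5.5373)
7742 - F = 7742 - 1*(-81361529/14693283) = 7742 + 81361529/14693283 = 113836758515/14693283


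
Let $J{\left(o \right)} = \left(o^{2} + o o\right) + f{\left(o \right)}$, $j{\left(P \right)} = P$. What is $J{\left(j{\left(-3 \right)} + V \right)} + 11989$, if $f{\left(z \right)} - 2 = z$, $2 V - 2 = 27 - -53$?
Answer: $14917$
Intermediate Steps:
$V = 41$ ($V = 1 + \frac{27 - -53}{2} = 1 + \frac{27 + 53}{2} = 1 + \frac{1}{2} \cdot 80 = 1 + 40 = 41$)
$f{\left(z \right)} = 2 + z$
$J{\left(o \right)} = 2 + o + 2 o^{2}$ ($J{\left(o \right)} = \left(o^{2} + o o\right) + \left(2 + o\right) = \left(o^{2} + o^{2}\right) + \left(2 + o\right) = 2 o^{2} + \left(2 + o\right) = 2 + o + 2 o^{2}$)
$J{\left(j{\left(-3 \right)} + V \right)} + 11989 = \left(2 + \left(-3 + 41\right) + 2 \left(-3 + 41\right)^{2}\right) + 11989 = \left(2 + 38 + 2 \cdot 38^{2}\right) + 11989 = \left(2 + 38 + 2 \cdot 1444\right) + 11989 = \left(2 + 38 + 2888\right) + 11989 = 2928 + 11989 = 14917$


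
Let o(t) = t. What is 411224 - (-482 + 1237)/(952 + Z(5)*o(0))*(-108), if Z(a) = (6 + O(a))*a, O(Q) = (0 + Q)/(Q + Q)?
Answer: 97891697/238 ≈ 4.1131e+5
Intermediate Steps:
O(Q) = 1/2 (O(Q) = Q/((2*Q)) = Q*(1/(2*Q)) = 1/2)
Z(a) = 13*a/2 (Z(a) = (6 + 1/2)*a = 13*a/2)
411224 - (-482 + 1237)/(952 + Z(5)*o(0))*(-108) = 411224 - (-482 + 1237)/(952 + ((13/2)*5)*0)*(-108) = 411224 - 755/(952 + (65/2)*0)*(-108) = 411224 - 755/(952 + 0)*(-108) = 411224 - 755/952*(-108) = 411224 - 755*(1/952)*(-108) = 411224 - 755*(-108)/952 = 411224 - 1*(-20385/238) = 411224 + 20385/238 = 97891697/238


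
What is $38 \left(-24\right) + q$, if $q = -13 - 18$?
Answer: $-943$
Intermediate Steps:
$q = -31$
$38 \left(-24\right) + q = 38 \left(-24\right) - 31 = -912 - 31 = -943$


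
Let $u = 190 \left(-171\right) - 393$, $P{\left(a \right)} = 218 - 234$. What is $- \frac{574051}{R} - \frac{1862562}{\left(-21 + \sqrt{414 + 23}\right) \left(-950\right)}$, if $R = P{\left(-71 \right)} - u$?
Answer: $- \frac{643867362067}{62447300} - \frac{931281 \sqrt{437}}{1900} \approx -20557.0$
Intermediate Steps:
$P{\left(a \right)} = -16$
$u = -32883$ ($u = -32490 - 393 = -32883$)
$R = 32867$ ($R = -16 - -32883 = -16 + 32883 = 32867$)
$- \frac{574051}{R} - \frac{1862562}{\left(-21 + \sqrt{414 + 23}\right) \left(-950\right)} = - \frac{574051}{32867} - \frac{1862562}{\left(-21 + \sqrt{414 + 23}\right) \left(-950\right)} = \left(-574051\right) \frac{1}{32867} - \frac{1862562}{\left(-21 + \sqrt{437}\right) \left(-950\right)} = - \frac{574051}{32867} - \frac{1862562}{19950 - 950 \sqrt{437}}$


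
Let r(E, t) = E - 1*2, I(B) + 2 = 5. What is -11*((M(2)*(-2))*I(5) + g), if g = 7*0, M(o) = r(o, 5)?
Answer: 0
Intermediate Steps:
I(B) = 3 (I(B) = -2 + 5 = 3)
r(E, t) = -2 + E (r(E, t) = E - 2 = -2 + E)
M(o) = -2 + o
g = 0
-11*((M(2)*(-2))*I(5) + g) = -11*(((-2 + 2)*(-2))*3 + 0) = -11*((0*(-2))*3 + 0) = -11*(0*3 + 0) = -11*(0 + 0) = -11*0 = 0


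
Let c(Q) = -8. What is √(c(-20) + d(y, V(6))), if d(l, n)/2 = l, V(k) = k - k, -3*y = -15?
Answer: √2 ≈ 1.4142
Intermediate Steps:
y = 5 (y = -⅓*(-15) = 5)
V(k) = 0
d(l, n) = 2*l
√(c(-20) + d(y, V(6))) = √(-8 + 2*5) = √(-8 + 10) = √2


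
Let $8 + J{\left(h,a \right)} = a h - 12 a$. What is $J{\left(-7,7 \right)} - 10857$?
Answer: $-10998$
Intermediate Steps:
$J{\left(h,a \right)} = -8 - 12 a + a h$ ($J{\left(h,a \right)} = -8 + \left(a h - 12 a\right) = -8 + \left(- 12 a + a h\right) = -8 - 12 a + a h$)
$J{\left(-7,7 \right)} - 10857 = \left(-8 - 84 + 7 \left(-7\right)\right) - 10857 = \left(-8 - 84 - 49\right) - 10857 = -141 - 10857 = -10998$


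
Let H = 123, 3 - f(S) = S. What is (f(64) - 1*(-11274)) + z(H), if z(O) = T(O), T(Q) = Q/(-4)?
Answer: 44729/4 ≈ 11182.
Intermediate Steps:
f(S) = 3 - S
T(Q) = -Q/4 (T(Q) = Q*(-¼) = -Q/4)
z(O) = -O/4
(f(64) - 1*(-11274)) + z(H) = ((3 - 1*64) - 1*(-11274)) - ¼*123 = ((3 - 64) + 11274) - 123/4 = (-61 + 11274) - 123/4 = 11213 - 123/4 = 44729/4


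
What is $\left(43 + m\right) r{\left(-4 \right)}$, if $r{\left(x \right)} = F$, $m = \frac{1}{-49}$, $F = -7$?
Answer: $- \frac{2106}{7} \approx -300.86$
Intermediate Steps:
$m = - \frac{1}{49} \approx -0.020408$
$r{\left(x \right)} = -7$
$\left(43 + m\right) r{\left(-4 \right)} = \left(43 - \frac{1}{49}\right) \left(-7\right) = \frac{2106}{49} \left(-7\right) = - \frac{2106}{7}$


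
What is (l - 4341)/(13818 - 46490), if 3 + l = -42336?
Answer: 5835/4084 ≈ 1.4287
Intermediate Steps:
l = -42339 (l = -3 - 42336 = -42339)
(l - 4341)/(13818 - 46490) = (-42339 - 4341)/(13818 - 46490) = -46680/(-32672) = -46680*(-1/32672) = 5835/4084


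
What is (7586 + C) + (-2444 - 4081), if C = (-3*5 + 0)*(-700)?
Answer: 11561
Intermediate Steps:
C = 10500 (C = (-15 + 0)*(-700) = -15*(-700) = 10500)
(7586 + C) + (-2444 - 4081) = (7586 + 10500) + (-2444 - 4081) = 18086 - 6525 = 11561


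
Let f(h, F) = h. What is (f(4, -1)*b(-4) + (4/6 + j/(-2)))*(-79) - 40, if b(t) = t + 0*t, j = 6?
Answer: 4225/3 ≈ 1408.3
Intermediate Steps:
b(t) = t (b(t) = t + 0 = t)
(f(4, -1)*b(-4) + (4/6 + j/(-2)))*(-79) - 40 = (4*(-4) + (4/6 + 6/(-2)))*(-79) - 40 = (-16 + (4*(1/6) + 6*(-1/2)))*(-79) - 40 = (-16 + (2/3 - 3))*(-79) - 40 = (-16 - 7/3)*(-79) - 40 = -55/3*(-79) - 40 = 4345/3 - 40 = 4225/3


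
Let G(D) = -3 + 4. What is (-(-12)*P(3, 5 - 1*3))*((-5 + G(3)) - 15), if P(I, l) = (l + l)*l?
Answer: -1824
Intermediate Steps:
G(D) = 1
P(I, l) = 2*l² (P(I, l) = (2*l)*l = 2*l²)
(-(-12)*P(3, 5 - 1*3))*((-5 + G(3)) - 15) = (-(-12)*2*(5 - 1*3)²)*((-5 + 1) - 15) = (-(-12)*2*(5 - 3)²)*(-4 - 15) = -(-12)*2*2²*(-19) = -(-12)*2*4*(-19) = -(-12)*8*(-19) = -12*(-8)*(-19) = 96*(-19) = -1824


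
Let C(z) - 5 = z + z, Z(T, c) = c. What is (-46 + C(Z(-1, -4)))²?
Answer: 2401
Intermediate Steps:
C(z) = 5 + 2*z (C(z) = 5 + (z + z) = 5 + 2*z)
(-46 + C(Z(-1, -4)))² = (-46 + (5 + 2*(-4)))² = (-46 + (5 - 8))² = (-46 - 3)² = (-49)² = 2401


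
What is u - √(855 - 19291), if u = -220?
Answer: -220 - 2*I*√4609 ≈ -220.0 - 135.78*I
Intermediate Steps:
u - √(855 - 19291) = -220 - √(855 - 19291) = -220 - √(-18436) = -220 - 2*I*√4609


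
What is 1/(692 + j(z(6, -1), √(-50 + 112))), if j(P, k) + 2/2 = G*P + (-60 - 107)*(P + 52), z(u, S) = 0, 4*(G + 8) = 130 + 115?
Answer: -1/7993 ≈ -0.00012511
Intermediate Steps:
G = 213/4 (G = -8 + (130 + 115)/4 = -8 + (¼)*245 = -8 + 245/4 = 213/4 ≈ 53.250)
j(P, k) = -8685 - 455*P/4 (j(P, k) = -1 + (213*P/4 + (-60 - 107)*(P + 52)) = -1 + (213*P/4 - 167*(52 + P)) = -1 + (213*P/4 + (-8684 - 167*P)) = -1 + (-8684 - 455*P/4) = -8685 - 455*P/4)
1/(692 + j(z(6, -1), √(-50 + 112))) = 1/(692 + (-8685 - 455/4*0)) = 1/(692 + (-8685 + 0)) = 1/(692 - 8685) = 1/(-7993) = -1/7993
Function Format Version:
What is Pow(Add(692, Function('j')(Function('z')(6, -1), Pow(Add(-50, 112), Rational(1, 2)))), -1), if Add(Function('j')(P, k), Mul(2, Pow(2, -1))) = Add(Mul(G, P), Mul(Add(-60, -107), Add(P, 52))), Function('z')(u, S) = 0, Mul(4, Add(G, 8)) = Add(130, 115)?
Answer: Rational(-1, 7993) ≈ -0.00012511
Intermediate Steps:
G = Rational(213, 4) (G = Add(-8, Mul(Rational(1, 4), Add(130, 115))) = Add(-8, Mul(Rational(1, 4), 245)) = Add(-8, Rational(245, 4)) = Rational(213, 4) ≈ 53.250)
Function('j')(P, k) = Add(-8685, Mul(Rational(-455, 4), P)) (Function('j')(P, k) = Add(-1, Add(Mul(Rational(213, 4), P), Mul(Add(-60, -107), Add(P, 52)))) = Add(-1, Add(Mul(Rational(213, 4), P), Mul(-167, Add(52, P)))) = Add(-1, Add(Mul(Rational(213, 4), P), Add(-8684, Mul(-167, P)))) = Add(-1, Add(-8684, Mul(Rational(-455, 4), P))) = Add(-8685, Mul(Rational(-455, 4), P)))
Pow(Add(692, Function('j')(Function('z')(6, -1), Pow(Add(-50, 112), Rational(1, 2)))), -1) = Pow(Add(692, Add(-8685, Mul(Rational(-455, 4), 0))), -1) = Pow(Add(692, Add(-8685, 0)), -1) = Pow(Add(692, -8685), -1) = Pow(-7993, -1) = Rational(-1, 7993)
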